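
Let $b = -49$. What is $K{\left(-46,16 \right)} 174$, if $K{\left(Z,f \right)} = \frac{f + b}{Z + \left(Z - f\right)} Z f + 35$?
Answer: $- \frac{99122}{3} \approx -33041.0$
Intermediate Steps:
$K{\left(Z,f \right)} = 35 + \frac{Z f \left(-49 + f\right)}{- f + 2 Z}$ ($K{\left(Z,f \right)} = \frac{f - 49}{Z + \left(Z - f\right)} Z f + 35 = \frac{-49 + f}{- f + 2 Z} Z f + 35 = \frac{Z \left(-49 + f\right)}{- f + 2 Z} f + 35 = \frac{Z f \left(-49 + f\right)}{- f + 2 Z} + 35 = 35 + \frac{Z f \left(-49 + f\right)}{- f + 2 Z}$)
$K{\left(-46,16 \right)} 174 = \frac{\left(-35\right) 16 + 70 \left(-46\right) - 46 \cdot 16^{2} - \left(-2254\right) 16}{\left(-1\right) 16 + 2 \left(-46\right)} 174 = \frac{-560 - 3220 - 11776 + 36064}{-16 - 92} \cdot 174 = \frac{-560 - 3220 - 11776 + 36064}{-108} \cdot 174 = \left(- \frac{1}{108}\right) 20508 \cdot 174 = \left(- \frac{1709}{9}\right) 174 = - \frac{99122}{3}$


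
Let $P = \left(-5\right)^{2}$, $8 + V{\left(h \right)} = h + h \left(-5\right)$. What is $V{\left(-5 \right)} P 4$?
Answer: $1200$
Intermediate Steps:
$V{\left(h \right)} = -8 - 4 h$ ($V{\left(h \right)} = -8 + \left(h + h \left(-5\right)\right) = -8 + \left(h - 5 h\right) = -8 - 4 h$)
$P = 25$
$V{\left(-5 \right)} P 4 = \left(-8 - -20\right) 25 \cdot 4 = \left(-8 + 20\right) 25 \cdot 4 = 12 \cdot 25 \cdot 4 = 300 \cdot 4 = 1200$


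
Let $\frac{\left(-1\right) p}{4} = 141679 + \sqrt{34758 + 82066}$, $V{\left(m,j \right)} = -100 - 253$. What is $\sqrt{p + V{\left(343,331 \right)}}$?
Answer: $\sqrt{-567069 - 8 \sqrt{29206}} \approx 753.95 i$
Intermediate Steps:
$V{\left(m,j \right)} = -353$
$p = -566716 - 8 \sqrt{29206}$ ($p = - 4 \left(141679 + \sqrt{34758 + 82066}\right) = - 4 \left(141679 + \sqrt{116824}\right) = - 4 \left(141679 + 2 \sqrt{29206}\right) = -566716 - 8 \sqrt{29206} \approx -5.6808 \cdot 10^{5}$)
$\sqrt{p + V{\left(343,331 \right)}} = \sqrt{\left(-566716 - 8 \sqrt{29206}\right) - 353} = \sqrt{-567069 - 8 \sqrt{29206}}$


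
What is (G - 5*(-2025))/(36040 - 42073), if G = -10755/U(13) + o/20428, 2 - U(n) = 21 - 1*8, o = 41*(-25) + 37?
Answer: -623715193/338915841 ≈ -1.8403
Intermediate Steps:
o = -988 (o = -1025 + 37 = -988)
U(n) = -11 (U(n) = 2 - (21 - 1*8) = 2 - (21 - 8) = 2 - 1*13 = 2 - 13 = -11)
G = 54923068/56177 (G = -10755/(-11) - 988/20428 = -10755*(-1/11) - 988*1/20428 = 10755/11 - 247/5107 = 54923068/56177 ≈ 977.68)
(G - 5*(-2025))/(36040 - 42073) = (54923068/56177 - 5*(-2025))/(36040 - 42073) = (54923068/56177 + 10125)/(-6033) = (623715193/56177)*(-1/6033) = -623715193/338915841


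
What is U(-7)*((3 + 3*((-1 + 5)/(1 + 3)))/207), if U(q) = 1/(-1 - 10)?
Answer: -2/759 ≈ -0.0026350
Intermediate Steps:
U(q) = -1/11 (U(q) = 1/(-11) = -1/11)
U(-7)*((3 + 3*((-1 + 5)/(1 + 3)))/207) = -(3 + 3*((-1 + 5)/(1 + 3)))/(11*207) = -(3 + 3*(4/4))/(11*207) = -(3 + 3*(4*(1/4)))/(11*207) = -(3 + 3*1)/(11*207) = -(3 + 3)/(11*207) = -6/(11*207) = -1/11*2/69 = -2/759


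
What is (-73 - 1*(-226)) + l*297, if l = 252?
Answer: 74997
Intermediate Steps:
(-73 - 1*(-226)) + l*297 = (-73 - 1*(-226)) + 252*297 = (-73 + 226) + 74844 = 153 + 74844 = 74997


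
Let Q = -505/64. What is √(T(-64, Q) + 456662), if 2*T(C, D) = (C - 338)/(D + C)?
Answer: √9667228854326/4601 ≈ 675.77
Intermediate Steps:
Q = -505/64 (Q = -505*1/64 = -505/64 ≈ -7.8906)
T(C, D) = (-338 + C)/(2*(C + D)) (T(C, D) = ((C - 338)/(D + C))/2 = ((-338 + C)/(C + D))/2 = (-338 + C)/(2*(C + D)))
√(T(-64, Q) + 456662) = √((-169 + (½)*(-64))/(-64 - 505/64) + 456662) = √((-169 - 32)/(-4601/64) + 456662) = √(-64/4601*(-201) + 456662) = √(12864/4601 + 456662) = √(2101114726/4601) = √9667228854326/4601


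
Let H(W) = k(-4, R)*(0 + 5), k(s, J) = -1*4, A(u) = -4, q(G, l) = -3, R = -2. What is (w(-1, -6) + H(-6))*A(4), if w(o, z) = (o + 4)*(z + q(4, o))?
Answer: 188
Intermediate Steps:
k(s, J) = -4
H(W) = -20 (H(W) = -4*(0 + 5) = -4*5 = -20)
w(o, z) = (-3 + z)*(4 + o) (w(o, z) = (o + 4)*(z - 3) = (4 + o)*(-3 + z) = (-3 + z)*(4 + o))
(w(-1, -6) + H(-6))*A(4) = ((-12 - 3*(-1) + 4*(-6) - 1*(-6)) - 20)*(-4) = ((-12 + 3 - 24 + 6) - 20)*(-4) = (-27 - 20)*(-4) = -47*(-4) = 188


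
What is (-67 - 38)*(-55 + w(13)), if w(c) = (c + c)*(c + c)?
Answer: -65205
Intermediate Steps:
w(c) = 4*c**2 (w(c) = (2*c)*(2*c) = 4*c**2)
(-67 - 38)*(-55 + w(13)) = (-67 - 38)*(-55 + 4*13**2) = -105*(-55 + 4*169) = -105*(-55 + 676) = -105*621 = -65205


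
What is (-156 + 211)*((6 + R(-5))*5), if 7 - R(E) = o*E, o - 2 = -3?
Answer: 2200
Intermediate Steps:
o = -1 (o = 2 - 3 = -1)
R(E) = 7 + E (R(E) = 7 - (-1)*E = 7 + E)
(-156 + 211)*((6 + R(-5))*5) = (-156 + 211)*((6 + (7 - 5))*5) = 55*((6 + 2)*5) = 55*(8*5) = 55*40 = 2200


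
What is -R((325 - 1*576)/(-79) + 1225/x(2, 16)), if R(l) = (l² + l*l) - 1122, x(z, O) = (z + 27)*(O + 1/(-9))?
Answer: 113114062568050/107330277769 ≈ 1053.9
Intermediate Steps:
x(z, O) = (27 + z)*(-⅑ + O) (x(z, O) = (27 + z)*(O - ⅑) = (27 + z)*(-⅑ + O))
R(l) = -1122 + 2*l² (R(l) = (l² + l²) - 1122 = 2*l² - 1122 = -1122 + 2*l²)
-R((325 - 1*576)/(-79) + 1225/x(2, 16)) = -(-1122 + 2*((325 - 1*576)/(-79) + 1225/(-3 + 27*16 - ⅑*2 + 16*2))²) = -(-1122 + 2*((325 - 576)*(-1/79) + 1225/(-3 + 432 - 2/9 + 32))²) = -(-1122 + 2*(-251*(-1/79) + 1225/(4147/9))²) = -(-1122 + 2*(251/79 + 1225*(9/4147))²) = -(-1122 + 2*(251/79 + 11025/4147)²) = -(-1122 + 2*(1911872/327613)²) = -(-1122 + 2*(3655254544384/107330277769)) = -(-1122 + 7310509088768/107330277769) = -1*(-113114062568050/107330277769) = 113114062568050/107330277769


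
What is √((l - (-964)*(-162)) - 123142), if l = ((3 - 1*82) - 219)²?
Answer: I*√190506 ≈ 436.47*I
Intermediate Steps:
l = 88804 (l = ((3 - 82) - 219)² = (-79 - 219)² = (-298)² = 88804)
√((l - (-964)*(-162)) - 123142) = √((88804 - (-964)*(-162)) - 123142) = √((88804 - 1*156168) - 123142) = √((88804 - 156168) - 123142) = √(-67364 - 123142) = √(-190506) = I*√190506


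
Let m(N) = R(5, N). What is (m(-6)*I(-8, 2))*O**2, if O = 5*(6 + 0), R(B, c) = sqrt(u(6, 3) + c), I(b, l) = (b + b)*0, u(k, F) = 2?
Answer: 0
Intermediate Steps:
I(b, l) = 0 (I(b, l) = (2*b)*0 = 0)
R(B, c) = sqrt(2 + c)
m(N) = sqrt(2 + N)
O = 30 (O = 5*6 = 30)
(m(-6)*I(-8, 2))*O**2 = (sqrt(2 - 6)*0)*30**2 = (sqrt(-4)*0)*900 = ((2*I)*0)*900 = 0*900 = 0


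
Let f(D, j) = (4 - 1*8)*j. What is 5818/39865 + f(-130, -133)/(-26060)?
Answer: 1304089/10388819 ≈ 0.12553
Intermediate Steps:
f(D, j) = -4*j (f(D, j) = (4 - 8)*j = -4*j)
5818/39865 + f(-130, -133)/(-26060) = 5818/39865 - 4*(-133)/(-26060) = 5818*(1/39865) + 532*(-1/26060) = 5818/39865 - 133/6515 = 1304089/10388819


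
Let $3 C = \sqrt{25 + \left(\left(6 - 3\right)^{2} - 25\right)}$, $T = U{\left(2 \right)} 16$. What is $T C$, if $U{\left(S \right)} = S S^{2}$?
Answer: $128$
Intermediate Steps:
$U{\left(S \right)} = S^{3}$
$T = 128$ ($T = 2^{3} \cdot 16 = 8 \cdot 16 = 128$)
$C = 1$ ($C = \frac{\sqrt{25 + \left(\left(6 - 3\right)^{2} - 25\right)}}{3} = \frac{\sqrt{25 - \left(25 - 3^{2}\right)}}{3} = \frac{\sqrt{25 + \left(9 - 25\right)}}{3} = \frac{\sqrt{25 - 16}}{3} = \frac{\sqrt{9}}{3} = \frac{1}{3} \cdot 3 = 1$)
$T C = 128 \cdot 1 = 128$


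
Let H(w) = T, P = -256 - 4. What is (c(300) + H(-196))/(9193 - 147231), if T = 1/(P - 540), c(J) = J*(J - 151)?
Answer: -35759999/110430400 ≈ -0.32382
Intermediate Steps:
P = -260
c(J) = J*(-151 + J)
T = -1/800 (T = 1/(-260 - 540) = 1/(-800) = -1/800 ≈ -0.0012500)
H(w) = -1/800
(c(300) + H(-196))/(9193 - 147231) = (300*(-151 + 300) - 1/800)/(9193 - 147231) = (300*149 - 1/800)/(-138038) = (44700 - 1/800)*(-1/138038) = (35759999/800)*(-1/138038) = -35759999/110430400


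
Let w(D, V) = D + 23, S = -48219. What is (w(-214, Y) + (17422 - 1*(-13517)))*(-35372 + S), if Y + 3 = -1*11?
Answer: -2570256068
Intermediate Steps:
Y = -14 (Y = -3 - 1*11 = -3 - 11 = -14)
w(D, V) = 23 + D
(w(-214, Y) + (17422 - 1*(-13517)))*(-35372 + S) = ((23 - 214) + (17422 - 1*(-13517)))*(-35372 - 48219) = (-191 + (17422 + 13517))*(-83591) = (-191 + 30939)*(-83591) = 30748*(-83591) = -2570256068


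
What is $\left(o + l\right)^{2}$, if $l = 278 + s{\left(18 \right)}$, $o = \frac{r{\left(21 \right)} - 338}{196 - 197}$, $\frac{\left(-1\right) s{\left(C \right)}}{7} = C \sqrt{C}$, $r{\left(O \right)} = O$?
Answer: $639793 - 449820 \sqrt{2} \approx 3651.5$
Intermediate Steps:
$s{\left(C \right)} = - 7 C^{\frac{3}{2}}$ ($s{\left(C \right)} = - 7 C \sqrt{C} = - 7 C^{\frac{3}{2}}$)
$o = 317$ ($o = \frac{21 - 338}{196 - 197} = - \frac{317}{-1} = \left(-317\right) \left(-1\right) = 317$)
$l = 278 - 378 \sqrt{2}$ ($l = 278 - 7 \cdot 18^{\frac{3}{2}} = 278 - 7 \cdot 54 \sqrt{2} = 278 - 378 \sqrt{2} \approx -256.57$)
$\left(o + l\right)^{2} = \left(317 + \left(278 - 378 \sqrt{2}\right)\right)^{2} = \left(595 - 378 \sqrt{2}\right)^{2}$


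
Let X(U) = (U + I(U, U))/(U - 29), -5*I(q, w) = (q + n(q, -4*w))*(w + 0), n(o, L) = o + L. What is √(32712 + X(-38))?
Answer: √3670200370/335 ≈ 180.84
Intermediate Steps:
n(o, L) = L + o
I(q, w) = -w*(-4*w + 2*q)/5 (I(q, w) = -(q + (-4*w + q))*(w + 0)/5 = -(q + (q - 4*w))*w/5 = -(-4*w + 2*q)*w/5 = -w*(-4*w + 2*q)/5)
X(U) = (U + 2*U²/5)/(-29 + U) (X(U) = (U + 2*U*(-U + 2*U)/5)/(U - 29) = (U + 2*U*U/5)/(-29 + U) = (U + 2*U²/5)/(-29 + U))
√(32712 + X(-38)) = √(32712 + (⅕)*(-38)*(5 + 2*(-38))/(-29 - 38)) = √(32712 + (⅕)*(-38)*(5 - 76)/(-67)) = √(32712 + (⅕)*(-38)*(-1/67)*(-71)) = √(32712 - 2698/335) = √(10955822/335) = √3670200370/335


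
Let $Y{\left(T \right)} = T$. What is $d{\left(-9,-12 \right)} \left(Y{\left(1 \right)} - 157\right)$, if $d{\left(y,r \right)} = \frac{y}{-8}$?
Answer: $- \frac{351}{2} \approx -175.5$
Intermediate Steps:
$d{\left(y,r \right)} = - \frac{y}{8}$ ($d{\left(y,r \right)} = y \left(- \frac{1}{8}\right) = - \frac{y}{8}$)
$d{\left(-9,-12 \right)} \left(Y{\left(1 \right)} - 157\right) = \left(- \frac{1}{8}\right) \left(-9\right) \left(1 - 157\right) = \frac{9}{8} \left(-156\right) = - \frac{351}{2}$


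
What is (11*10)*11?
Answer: 1210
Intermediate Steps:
(11*10)*11 = 110*11 = 1210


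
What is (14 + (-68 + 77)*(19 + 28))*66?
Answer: 28842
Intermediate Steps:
(14 + (-68 + 77)*(19 + 28))*66 = (14 + 9*47)*66 = (14 + 423)*66 = 437*66 = 28842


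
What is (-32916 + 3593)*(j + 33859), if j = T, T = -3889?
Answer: -878810310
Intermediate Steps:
j = -3889
(-32916 + 3593)*(j + 33859) = (-32916 + 3593)*(-3889 + 33859) = -29323*29970 = -878810310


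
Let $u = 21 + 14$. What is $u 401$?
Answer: $14035$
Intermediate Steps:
$u = 35$
$u 401 = 35 \cdot 401 = 14035$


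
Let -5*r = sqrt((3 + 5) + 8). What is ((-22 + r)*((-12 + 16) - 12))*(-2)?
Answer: -1824/5 ≈ -364.80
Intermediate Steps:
r = -4/5 (r = -sqrt((3 + 5) + 8)/5 = -sqrt(8 + 8)/5 = -sqrt(16)/5 = -1/5*4 = -4/5 ≈ -0.80000)
((-22 + r)*((-12 + 16) - 12))*(-2) = ((-22 - 4/5)*((-12 + 16) - 12))*(-2) = -114*(4 - 12)/5*(-2) = -114/5*(-8)*(-2) = (912/5)*(-2) = -1824/5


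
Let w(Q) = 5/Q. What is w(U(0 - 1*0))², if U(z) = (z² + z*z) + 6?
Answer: 25/36 ≈ 0.69444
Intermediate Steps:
U(z) = 6 + 2*z² (U(z) = (z² + z²) + 6 = 2*z² + 6 = 6 + 2*z²)
w(U(0 - 1*0))² = (5/(6 + 2*(0 - 1*0)²))² = (5/(6 + 2*(0 + 0)²))² = (5/(6 + 2*0²))² = (5/(6 + 2*0))² = (5/(6 + 0))² = (5/6)² = (5*(⅙))² = (⅚)² = 25/36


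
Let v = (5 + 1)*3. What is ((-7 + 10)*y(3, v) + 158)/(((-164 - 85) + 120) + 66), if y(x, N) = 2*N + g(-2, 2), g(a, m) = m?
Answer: -272/63 ≈ -4.3175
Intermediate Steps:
v = 18 (v = 6*3 = 18)
y(x, N) = 2 + 2*N (y(x, N) = 2*N + 2 = 2 + 2*N)
((-7 + 10)*y(3, v) + 158)/(((-164 - 85) + 120) + 66) = ((-7 + 10)*(2 + 2*18) + 158)/(((-164 - 85) + 120) + 66) = (3*(2 + 36) + 158)/((-249 + 120) + 66) = (3*38 + 158)/(-129 + 66) = (114 + 158)/(-63) = 272*(-1/63) = -272/63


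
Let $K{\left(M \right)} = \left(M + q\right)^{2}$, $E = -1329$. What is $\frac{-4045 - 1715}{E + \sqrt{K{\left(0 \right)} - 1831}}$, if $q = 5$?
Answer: $\frac{2551680}{589349} + \frac{1920 i \sqrt{1806}}{589349} \approx 4.3297 + 0.13845 i$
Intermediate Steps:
$K{\left(M \right)} = \left(5 + M\right)^{2}$ ($K{\left(M \right)} = \left(M + 5\right)^{2} = \left(5 + M\right)^{2}$)
$\frac{-4045 - 1715}{E + \sqrt{K{\left(0 \right)} - 1831}} = \frac{-4045 - 1715}{-1329 + \sqrt{\left(5 + 0\right)^{2} - 1831}} = - \frac{5760}{-1329 + \sqrt{5^{2} - 1831}} = - \frac{5760}{-1329 + \sqrt{25 - 1831}} = - \frac{5760}{-1329 + \sqrt{-1806}} = - \frac{5760}{-1329 + i \sqrt{1806}}$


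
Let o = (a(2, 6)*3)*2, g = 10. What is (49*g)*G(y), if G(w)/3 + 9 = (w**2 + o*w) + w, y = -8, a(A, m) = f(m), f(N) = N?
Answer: -354270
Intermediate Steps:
a(A, m) = m
o = 36 (o = (6*3)*2 = 18*2 = 36)
G(w) = -27 + 3*w**2 + 111*w (G(w) = -27 + 3*((w**2 + 36*w) + w) = -27 + 3*(w**2 + 37*w) = -27 + (3*w**2 + 111*w) = -27 + 3*w**2 + 111*w)
(49*g)*G(y) = (49*10)*(-27 + 3*(-8)**2 + 111*(-8)) = 490*(-27 + 3*64 - 888) = 490*(-27 + 192 - 888) = 490*(-723) = -354270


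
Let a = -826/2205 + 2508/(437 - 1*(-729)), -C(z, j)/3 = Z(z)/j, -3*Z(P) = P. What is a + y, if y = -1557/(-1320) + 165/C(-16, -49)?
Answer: 1493455163/2938320 ≈ 508.27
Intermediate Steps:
Z(P) = -P/3
C(z, j) = z/j (C(z, j) = -3*(-z/3)/j = -(-1)*z/j = z/j)
a = 29656/16695 (a = -826*1/2205 + 2508/(437 + 729) = -118/315 + 2508/1166 = -118/315 + 2508*(1/1166) = -118/315 + 114/53 = 29656/16695 ≈ 1.7763)
y = 445713/880 (y = -1557/(-1320) + 165/((-16/(-49))) = -1557*(-1/1320) + 165/((-16*(-1/49))) = 519/440 + 165/(16/49) = 519/440 + 165*(49/16) = 519/440 + 8085/16 = 445713/880 ≈ 506.49)
a + y = 29656/16695 + 445713/880 = 1493455163/2938320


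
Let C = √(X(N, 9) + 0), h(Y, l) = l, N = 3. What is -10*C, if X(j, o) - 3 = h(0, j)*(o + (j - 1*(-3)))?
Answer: -40*√3 ≈ -69.282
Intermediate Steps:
X(j, o) = 3 + j*(3 + j + o) (X(j, o) = 3 + j*(o + (j - 1*(-3))) = 3 + j*(o + (j + 3)) = 3 + j*(o + (3 + j)) = 3 + j*(3 + j + o))
C = 4*√3 (C = √((3 + 3² + 3*3 + 3*9) + 0) = √((3 + 9 + 9 + 27) + 0) = √(48 + 0) = √48 = 4*√3 ≈ 6.9282)
-10*C = -40*√3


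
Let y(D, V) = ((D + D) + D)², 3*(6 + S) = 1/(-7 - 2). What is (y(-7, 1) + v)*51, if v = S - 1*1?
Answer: 199189/9 ≈ 22132.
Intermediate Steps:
S = -163/27 (S = -6 + 1/(3*(-7 - 2)) = -6 + (⅓)/(-9) = -6 + (⅓)*(-⅑) = -6 - 1/27 = -163/27 ≈ -6.0370)
y(D, V) = 9*D² (y(D, V) = (2*D + D)² = (3*D)² = 9*D²)
v = -190/27 (v = -163/27 - 1*1 = -163/27 - 1 = -190/27 ≈ -7.0370)
(y(-7, 1) + v)*51 = (9*(-7)² - 190/27)*51 = (9*49 - 190/27)*51 = (441 - 190/27)*51 = (11717/27)*51 = 199189/9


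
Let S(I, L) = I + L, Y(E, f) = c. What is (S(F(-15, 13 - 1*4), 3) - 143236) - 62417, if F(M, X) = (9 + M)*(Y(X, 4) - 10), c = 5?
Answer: -205620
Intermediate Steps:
Y(E, f) = 5
F(M, X) = -45 - 5*M (F(M, X) = (9 + M)*(5 - 10) = (9 + M)*(-5) = -45 - 5*M)
(S(F(-15, 13 - 1*4), 3) - 143236) - 62417 = (((-45 - 5*(-15)) + 3) - 143236) - 62417 = (((-45 + 75) + 3) - 143236) - 62417 = ((30 + 3) - 143236) - 62417 = (33 - 143236) - 62417 = -143203 - 62417 = -205620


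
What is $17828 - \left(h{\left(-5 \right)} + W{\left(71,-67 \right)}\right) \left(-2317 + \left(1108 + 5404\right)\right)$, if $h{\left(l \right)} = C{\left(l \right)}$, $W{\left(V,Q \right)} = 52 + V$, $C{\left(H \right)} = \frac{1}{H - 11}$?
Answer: $- \frac{7966317}{16} \approx -4.979 \cdot 10^{5}$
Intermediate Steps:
$C{\left(H \right)} = \frac{1}{-11 + H}$
$h{\left(l \right)} = \frac{1}{-11 + l}$
$17828 - \left(h{\left(-5 \right)} + W{\left(71,-67 \right)}\right) \left(-2317 + \left(1108 + 5404\right)\right) = 17828 - \left(\frac{1}{-11 - 5} + \left(52 + 71\right)\right) \left(-2317 + \left(1108 + 5404\right)\right) = 17828 - \left(\frac{1}{-16} + 123\right) \left(-2317 + 6512\right) = 17828 - \left(- \frac{1}{16} + 123\right) 4195 = 17828 - \frac{1967}{16} \cdot 4195 = 17828 - \frac{8251565}{16} = - \frac{7966317}{16}$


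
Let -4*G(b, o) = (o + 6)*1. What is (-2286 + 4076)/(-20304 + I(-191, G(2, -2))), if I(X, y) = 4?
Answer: -179/2030 ≈ -0.088177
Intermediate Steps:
G(b, o) = -3/2 - o/4 (G(b, o) = -(o + 6)/4 = -(6 + o)/4 = -3/2 - o/4)
(-2286 + 4076)/(-20304 + I(-191, G(2, -2))) = (-2286 + 4076)/(-20304 + 4) = 1790/(-20300) = 1790*(-1/20300) = -179/2030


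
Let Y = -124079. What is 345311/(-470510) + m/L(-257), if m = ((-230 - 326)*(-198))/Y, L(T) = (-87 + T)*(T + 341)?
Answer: -25792118713853/35145006994580 ≈ -0.73388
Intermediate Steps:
L(T) = (-87 + T)*(341 + T)
m = -110088/124079 (m = ((-230 - 326)*(-198))/(-124079) = -556*(-198)*(-1/124079) = 110088*(-1/124079) = -110088/124079 ≈ -0.88724)
345311/(-470510) + m/L(-257) = 345311/(-470510) - 110088/(124079*(-29667 + (-257)² + 254*(-257))) = 345311*(-1/470510) - 110088/(124079*(-29667 + 66049 - 65278)) = -345311/470510 - 110088/124079/(-28896) = -345311/470510 - 110088/124079*(-1/28896) = -345311/470510 + 4587/149391116 = -25792118713853/35145006994580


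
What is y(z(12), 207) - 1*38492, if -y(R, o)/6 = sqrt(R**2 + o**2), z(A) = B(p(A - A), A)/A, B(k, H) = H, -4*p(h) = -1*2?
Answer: -38492 - 30*sqrt(1714) ≈ -39734.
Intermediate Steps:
p(h) = 1/2 (p(h) = -(-1)*2/4 = -1/4*(-2) = 1/2)
z(A) = 1 (z(A) = A/A = 1)
y(R, o) = -6*sqrt(R**2 + o**2)
y(z(12), 207) - 1*38492 = -6*sqrt(1**2 + 207**2) - 1*38492 = -6*sqrt(1 + 42849) - 38492 = -30*sqrt(1714) - 38492 = -38492 - 30*sqrt(1714)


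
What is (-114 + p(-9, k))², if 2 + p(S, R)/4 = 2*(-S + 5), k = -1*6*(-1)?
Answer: 100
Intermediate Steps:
k = 6 (k = -6*(-1) = 6)
p(S, R) = 32 - 8*S (p(S, R) = -8 + 4*(2*(-S + 5)) = -8 + 4*(2*(5 - S)) = -8 + 4*(10 - 2*S) = -8 + (40 - 8*S) = 32 - 8*S)
(-114 + p(-9, k))² = (-114 + (32 - 8*(-9)))² = (-114 + (32 + 72))² = (-114 + 104)² = (-10)² = 100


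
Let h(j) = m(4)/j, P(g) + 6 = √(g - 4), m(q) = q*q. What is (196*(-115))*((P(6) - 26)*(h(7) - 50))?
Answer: -34415360 + 1075480*√2 ≈ -3.2894e+7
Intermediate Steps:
m(q) = q²
P(g) = -6 + √(-4 + g) (P(g) = -6 + √(g - 4) = -6 + √(-4 + g))
h(j) = 16/j (h(j) = 4²/j = 16/j)
(196*(-115))*((P(6) - 26)*(h(7) - 50)) = (196*(-115))*(((-6 + √(-4 + 6)) - 26)*(16/7 - 50)) = -22540*((-6 + √2) - 26)*(16*(⅐) - 50) = -22540*(-32 + √2)*(16/7 - 50) = -22540*(-32 + √2)*(-334)/7 = -22540*(10688/7 - 334*√2/7) = -34415360 + 1075480*√2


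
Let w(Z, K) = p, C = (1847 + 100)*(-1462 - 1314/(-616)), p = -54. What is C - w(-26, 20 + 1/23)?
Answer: -79584591/28 ≈ -2.8423e+6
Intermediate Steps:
C = -79586103/28 (C = 1947*(-1462 - 1314*(-1/616)) = 1947*(-1462 + 657/308) = 1947*(-449639/308) = -79586103/28 ≈ -2.8424e+6)
w(Z, K) = -54
C - w(-26, 20 + 1/23) = -79586103/28 - 1*(-54) = -79586103/28 + 54 = -79584591/28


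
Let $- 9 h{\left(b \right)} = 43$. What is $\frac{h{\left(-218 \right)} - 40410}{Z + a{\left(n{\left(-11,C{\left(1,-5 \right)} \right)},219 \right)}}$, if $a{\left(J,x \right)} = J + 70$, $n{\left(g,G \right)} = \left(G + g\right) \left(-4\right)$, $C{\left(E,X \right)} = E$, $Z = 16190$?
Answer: $- \frac{363733}{146700} \approx -2.4794$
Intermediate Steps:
$h{\left(b \right)} = - \frac{43}{9}$ ($h{\left(b \right)} = \left(- \frac{1}{9}\right) 43 = - \frac{43}{9}$)
$n{\left(g,G \right)} = - 4 G - 4 g$
$a{\left(J,x \right)} = 70 + J$
$\frac{h{\left(-218 \right)} - 40410}{Z + a{\left(n{\left(-11,C{\left(1,-5 \right)} \right)},219 \right)}} = \frac{- \frac{43}{9} - 40410}{16190 + \left(70 - -40\right)} = - \frac{363733}{9 \left(16190 + \left(70 + \left(-4 + 44\right)\right)\right)} = - \frac{363733}{9 \left(16190 + \left(70 + 40\right)\right)} = - \frac{363733}{9 \left(16190 + 110\right)} = - \frac{363733}{9 \cdot 16300} = \left(- \frac{363733}{9}\right) \frac{1}{16300} = - \frac{363733}{146700}$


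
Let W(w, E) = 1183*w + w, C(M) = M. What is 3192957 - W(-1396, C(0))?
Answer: 4845821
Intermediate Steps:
W(w, E) = 1184*w
3192957 - W(-1396, C(0)) = 3192957 - 1184*(-1396) = 3192957 - 1*(-1652864) = 3192957 + 1652864 = 4845821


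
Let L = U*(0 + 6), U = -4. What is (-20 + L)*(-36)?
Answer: 1584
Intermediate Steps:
L = -24 (L = -4*(0 + 6) = -4*6 = -24)
(-20 + L)*(-36) = (-20 - 24)*(-36) = -44*(-36) = 1584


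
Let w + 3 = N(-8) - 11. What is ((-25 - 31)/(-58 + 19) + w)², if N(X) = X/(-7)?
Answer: 9721924/74529 ≈ 130.44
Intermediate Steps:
N(X) = -X/7 (N(X) = X*(-⅐) = -X/7)
w = -90/7 (w = -3 + (-⅐*(-8) - 11) = -3 + (8/7 - 11) = -3 - 69/7 = -90/7 ≈ -12.857)
((-25 - 31)/(-58 + 19) + w)² = ((-25 - 31)/(-58 + 19) - 90/7)² = (-56/(-39) - 90/7)² = (-56*(-1/39) - 90/7)² = (56/39 - 90/7)² = (-3118/273)² = 9721924/74529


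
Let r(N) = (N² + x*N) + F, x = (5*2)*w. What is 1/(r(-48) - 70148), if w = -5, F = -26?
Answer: -1/65470 ≈ -1.5274e-5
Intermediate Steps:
x = -50 (x = (5*2)*(-5) = 10*(-5) = -50)
r(N) = -26 + N² - 50*N (r(N) = (N² - 50*N) - 26 = -26 + N² - 50*N)
1/(r(-48) - 70148) = 1/((-26 + (-48)² - 50*(-48)) - 70148) = 1/((-26 + 2304 + 2400) - 70148) = 1/(4678 - 70148) = 1/(-65470) = -1/65470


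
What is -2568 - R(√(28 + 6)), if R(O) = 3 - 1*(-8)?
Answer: -2579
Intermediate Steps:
R(O) = 11 (R(O) = 3 + 8 = 11)
-2568 - R(√(28 + 6)) = -2568 - 1*11 = -2568 - 11 = -2579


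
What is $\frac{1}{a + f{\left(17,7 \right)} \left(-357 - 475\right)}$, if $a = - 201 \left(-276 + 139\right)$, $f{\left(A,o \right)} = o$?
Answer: $\frac{1}{21713} \approx 4.6055 \cdot 10^{-5}$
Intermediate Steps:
$a = 27537$ ($a = \left(-201\right) \left(-137\right) = 27537$)
$\frac{1}{a + f{\left(17,7 \right)} \left(-357 - 475\right)} = \frac{1}{27537 + 7 \left(-357 - 475\right)} = \frac{1}{27537 + 7 \left(-832\right)} = \frac{1}{27537 - 5824} = \frac{1}{21713}$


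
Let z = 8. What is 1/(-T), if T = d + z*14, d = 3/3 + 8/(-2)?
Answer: -1/109 ≈ -0.0091743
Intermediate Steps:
d = -3 (d = 3*(⅓) + 8*(-½) = 1 - 4 = -3)
T = 109 (T = -3 + 8*14 = -3 + 112 = 109)
1/(-T) = 1/(-1*109) = 1/(-109) = -1/109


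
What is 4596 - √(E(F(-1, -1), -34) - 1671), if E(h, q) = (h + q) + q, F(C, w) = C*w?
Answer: 4596 - I*√1738 ≈ 4596.0 - 41.689*I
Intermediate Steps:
E(h, q) = h + 2*q
4596 - √(E(F(-1, -1), -34) - 1671) = 4596 - √((-1*(-1) + 2*(-34)) - 1671) = 4596 - √((1 - 68) - 1671) = 4596 - √(-67 - 1671) = 4596 - √(-1738) = 4596 - I*√1738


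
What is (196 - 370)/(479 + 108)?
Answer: -174/587 ≈ -0.29642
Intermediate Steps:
(196 - 370)/(479 + 108) = -174/587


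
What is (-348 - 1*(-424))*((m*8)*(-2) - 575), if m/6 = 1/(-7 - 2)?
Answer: -128668/3 ≈ -42889.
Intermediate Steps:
m = -⅔ (m = 6/(-7 - 2) = 6/(-9) = 6*(-⅑) = -⅔ ≈ -0.66667)
(-348 - 1*(-424))*((m*8)*(-2) - 575) = (-348 - 1*(-424))*(-⅔*8*(-2) - 575) = (-348 + 424)*(-16/3*(-2) - 575) = 76*(32/3 - 575) = 76*(-1693/3) = -128668/3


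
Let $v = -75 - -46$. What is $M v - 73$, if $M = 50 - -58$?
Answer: $-3205$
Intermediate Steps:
$M = 108$ ($M = 50 + 58 = 108$)
$v = -29$ ($v = -75 + 46 = -29$)
$M v - 73 = 108 \left(-29\right) - 73 = -3132 - 73 = -3205$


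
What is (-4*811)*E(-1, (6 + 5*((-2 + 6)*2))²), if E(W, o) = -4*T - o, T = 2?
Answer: 6890256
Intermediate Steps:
E(W, o) = -8 - o (E(W, o) = -4*2 - o = -8 - o)
(-4*811)*E(-1, (6 + 5*((-2 + 6)*2))²) = (-4*811)*(-8 - (6 + 5*((-2 + 6)*2))²) = -3244*(-8 - (6 + 5*(4*2))²) = -3244*(-8 - (6 + 5*8)²) = -3244*(-8 - (6 + 40)²) = -3244*(-8 - 1*46²) = -3244*(-8 - 1*2116) = -3244*(-8 - 2116) = -3244*(-2124) = 6890256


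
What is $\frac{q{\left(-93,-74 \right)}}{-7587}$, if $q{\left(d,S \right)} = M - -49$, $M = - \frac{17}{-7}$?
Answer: $- \frac{40}{5901} \approx -0.0067785$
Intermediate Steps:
$M = \frac{17}{7}$ ($M = \left(-17\right) \left(- \frac{1}{7}\right) = \frac{17}{7} \approx 2.4286$)
$q{\left(d,S \right)} = \frac{360}{7}$ ($q{\left(d,S \right)} = \frac{17}{7} - -49 = \frac{17}{7} + 49 = \frac{360}{7}$)
$\frac{q{\left(-93,-74 \right)}}{-7587} = \frac{360}{7 \left(-7587\right)} = \frac{360}{7} \left(- \frac{1}{7587}\right) = - \frac{40}{5901}$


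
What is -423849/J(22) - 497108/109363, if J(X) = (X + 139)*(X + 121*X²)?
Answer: -4735248053555/1031549655598 ≈ -4.5904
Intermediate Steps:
J(X) = (139 + X)*(X + 121*X²)
-423849/J(22) - 497108/109363 = -423849*1/(22*(139 + 121*22² + 16820*22)) - 497108/109363 = -423849*1/(22*(139 + 121*484 + 370040)) - 497108*1/109363 = -423849*1/(22*(139 + 58564 + 370040)) - 497108/109363 = -423849/(22*428743) - 497108/109363 = -423849/9432346 - 497108/109363 = -4735248053555/1031549655598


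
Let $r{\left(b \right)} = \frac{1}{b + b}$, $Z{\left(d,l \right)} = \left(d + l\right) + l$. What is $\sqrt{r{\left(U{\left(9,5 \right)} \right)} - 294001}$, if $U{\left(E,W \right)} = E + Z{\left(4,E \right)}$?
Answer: $\frac{i \sqrt{1130139782}}{62} \approx 542.22 i$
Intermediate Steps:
$Z{\left(d,l \right)} = d + 2 l$
$U{\left(E,W \right)} = 4 + 3 E$ ($U{\left(E,W \right)} = E + \left(4 + 2 E\right) = 4 + 3 E$)
$r{\left(b \right)} = \frac{1}{2 b}$
$\sqrt{r{\left(U{\left(9,5 \right)} \right)} - 294001} = \sqrt{\frac{1}{2 \left(4 + 3 \cdot 9\right)} - 294001} = \sqrt{\frac{1}{2 \left(4 + 27\right)} - 294001} = \sqrt{\frac{1}{2 \cdot 31} - 294001} = \sqrt{\frac{1}{2} \cdot \frac{1}{31} - 294001} = \sqrt{\frac{1}{62} - 294001} = \sqrt{- \frac{18228061}{62}} = \frac{i \sqrt{1130139782}}{62}$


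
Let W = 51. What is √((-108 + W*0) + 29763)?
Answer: 3*√3295 ≈ 172.21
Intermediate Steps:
√((-108 + W*0) + 29763) = √((-108 + 51*0) + 29763) = √((-108 + 0) + 29763) = √(-108 + 29763) = √29655 = 3*√3295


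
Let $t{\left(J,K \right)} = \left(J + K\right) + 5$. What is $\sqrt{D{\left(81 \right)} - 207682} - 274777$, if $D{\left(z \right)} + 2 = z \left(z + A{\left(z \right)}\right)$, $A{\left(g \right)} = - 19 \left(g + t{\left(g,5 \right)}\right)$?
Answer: $-274777 + 81 i \sqrt{71} \approx -2.7478 \cdot 10^{5} + 682.52 i$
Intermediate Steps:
$t{\left(J,K \right)} = 5 + J + K$
$A{\left(g \right)} = -190 - 38 g$ ($A{\left(g \right)} = - 19 \left(g + \left(5 + g + 5\right)\right) = - 19 \left(g + \left(10 + g\right)\right) = - 19 \left(10 + 2 g\right) = -190 - 38 g$)
$D{\left(z \right)} = -2 + z \left(-190 - 37 z\right)$ ($D{\left(z \right)} = -2 + z \left(z - \left(190 + 38 z\right)\right) = -2 + z \left(-190 - 37 z\right)$)
$\sqrt{D{\left(81 \right)} - 207682} - 274777 = \sqrt{\left(-2 + 81^{2} - 3078 \left(5 + 81\right)\right) - 207682} - 274777 = \sqrt{\left(-2 + 6561 - 3078 \cdot 86\right) - 207682} - 274777 = \sqrt{\left(-2 + 6561 - 264708\right) - 207682} - 274777 = \sqrt{-258149 - 207682} - 274777 = \sqrt{-465831} - 274777 = 81 i \sqrt{71} - 274777 = -274777 + 81 i \sqrt{71}$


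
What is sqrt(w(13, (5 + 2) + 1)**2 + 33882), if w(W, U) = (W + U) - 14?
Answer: sqrt(33931) ≈ 184.20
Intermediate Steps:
w(W, U) = -14 + U + W (w(W, U) = (U + W) - 14 = -14 + U + W)
sqrt(w(13, (5 + 2) + 1)**2 + 33882) = sqrt((-14 + ((5 + 2) + 1) + 13)**2 + 33882) = sqrt((-14 + (7 + 1) + 13)**2 + 33882) = sqrt((-14 + 8 + 13)**2 + 33882) = sqrt(7**2 + 33882) = sqrt(49 + 33882) = sqrt(33931)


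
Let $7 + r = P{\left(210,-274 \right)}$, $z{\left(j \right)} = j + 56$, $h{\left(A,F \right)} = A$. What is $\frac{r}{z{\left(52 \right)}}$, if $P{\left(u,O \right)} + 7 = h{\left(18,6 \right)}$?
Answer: $\frac{1}{27} \approx 0.037037$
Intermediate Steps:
$P{\left(u,O \right)} = 11$ ($P{\left(u,O \right)} = -7 + 18 = 11$)
$z{\left(j \right)} = 56 + j$
$r = 4$ ($r = -7 + 11 = 4$)
$\frac{r}{z{\left(52 \right)}} = \frac{4}{56 + 52} = \frac{4}{108} = 4 \cdot \frac{1}{108} = \frac{1}{27}$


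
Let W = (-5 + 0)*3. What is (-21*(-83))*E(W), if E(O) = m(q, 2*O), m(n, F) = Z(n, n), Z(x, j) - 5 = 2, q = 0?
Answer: 12201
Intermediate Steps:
Z(x, j) = 7 (Z(x, j) = 5 + 2 = 7)
m(n, F) = 7
W = -15 (W = -5*3 = -15)
E(O) = 7
(-21*(-83))*E(W) = -21*(-83)*7 = 1743*7 = 12201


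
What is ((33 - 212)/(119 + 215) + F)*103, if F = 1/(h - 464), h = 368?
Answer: -902177/16032 ≈ -56.273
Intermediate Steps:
F = -1/96 (F = 1/(368 - 464) = 1/(-96) = -1/96 ≈ -0.010417)
((33 - 212)/(119 + 215) + F)*103 = ((33 - 212)/(119 + 215) - 1/96)*103 = (-179/334 - 1/96)*103 = -8759/16032*103 = -902177/16032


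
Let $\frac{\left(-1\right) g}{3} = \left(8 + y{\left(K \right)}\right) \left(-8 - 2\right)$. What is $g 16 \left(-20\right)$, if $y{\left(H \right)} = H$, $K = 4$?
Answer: $-115200$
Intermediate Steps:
$g = 360$ ($g = - 3 \left(8 + 4\right) \left(-8 - 2\right) = - 3 \cdot 12 \left(-10\right) = \left(-3\right) \left(-120\right) = 360$)
$g 16 \left(-20\right) = 360 \cdot 16 \left(-20\right) = 5760 \left(-20\right) = -115200$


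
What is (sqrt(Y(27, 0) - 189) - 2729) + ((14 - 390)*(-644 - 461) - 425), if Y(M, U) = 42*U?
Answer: 412326 + 3*I*sqrt(21) ≈ 4.1233e+5 + 13.748*I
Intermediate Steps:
(sqrt(Y(27, 0) - 189) - 2729) + ((14 - 390)*(-644 - 461) - 425) = (sqrt(42*0 - 189) - 2729) + ((14 - 390)*(-644 - 461) - 425) = (sqrt(0 - 189) - 2729) + (-376*(-1105) - 425) = (sqrt(-189) - 2729) + (415480 - 425) = (3*I*sqrt(21) - 2729) + 415055 = (-2729 + 3*I*sqrt(21)) + 415055 = 412326 + 3*I*sqrt(21)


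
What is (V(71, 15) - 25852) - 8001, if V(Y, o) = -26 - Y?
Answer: -33950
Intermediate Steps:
(V(71, 15) - 25852) - 8001 = ((-26 - 1*71) - 25852) - 8001 = ((-26 - 71) - 25852) - 8001 = (-97 - 25852) - 8001 = -25949 - 8001 = -33950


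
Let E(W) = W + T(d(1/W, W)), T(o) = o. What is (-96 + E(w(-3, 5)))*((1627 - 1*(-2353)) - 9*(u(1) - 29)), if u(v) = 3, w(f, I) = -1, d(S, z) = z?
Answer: -412972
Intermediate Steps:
E(W) = 2*W (E(W) = W + W = 2*W)
(-96 + E(w(-3, 5)))*((1627 - 1*(-2353)) - 9*(u(1) - 29)) = (-96 + 2*(-1))*((1627 - 1*(-2353)) - 9*(3 - 29)) = (-96 - 2)*((1627 + 2353) - 9*(-26)) = -98*(3980 + 234) = -98*4214 = -412972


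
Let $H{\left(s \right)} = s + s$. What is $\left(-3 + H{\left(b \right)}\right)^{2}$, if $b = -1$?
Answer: $25$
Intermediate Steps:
$H{\left(s \right)} = 2 s$
$\left(-3 + H{\left(b \right)}\right)^{2} = \left(-3 + 2 \left(-1\right)\right)^{2} = \left(-3 - 2\right)^{2} = \left(-5\right)^{2} = 25$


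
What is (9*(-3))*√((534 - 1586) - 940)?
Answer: -54*I*√498 ≈ -1205.1*I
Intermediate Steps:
(9*(-3))*√((534 - 1586) - 940) = -27*√(-1052 - 940) = -54*I*√498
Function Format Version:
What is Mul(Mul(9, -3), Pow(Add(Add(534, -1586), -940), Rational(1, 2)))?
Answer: Mul(-54, I, Pow(498, Rational(1, 2))) ≈ Mul(-1205.1, I)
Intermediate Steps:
Mul(Mul(9, -3), Pow(Add(Add(534, -1586), -940), Rational(1, 2))) = Mul(-27, Pow(Add(-1052, -940), Rational(1, 2))) = Mul(-27, Pow(-1992, Rational(1, 2))) = Mul(-27, Mul(2, I, Pow(498, Rational(1, 2)))) = Mul(-54, I, Pow(498, Rational(1, 2)))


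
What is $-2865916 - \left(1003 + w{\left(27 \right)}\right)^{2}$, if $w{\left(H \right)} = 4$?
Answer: $-3879965$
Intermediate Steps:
$-2865916 - \left(1003 + w{\left(27 \right)}\right)^{2} = -2865916 - \left(1003 + 4\right)^{2} = -2865916 - 1007^{2} = -2865916 - 1014049 = -3879965$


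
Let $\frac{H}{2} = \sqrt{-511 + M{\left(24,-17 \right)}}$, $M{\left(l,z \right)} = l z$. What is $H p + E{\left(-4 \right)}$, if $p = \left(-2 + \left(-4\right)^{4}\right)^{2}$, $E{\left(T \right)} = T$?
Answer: $-4 + 129032 i \sqrt{919} \approx -4.0 + 3.9116 \cdot 10^{6} i$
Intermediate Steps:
$H = 2 i \sqrt{919}$ ($H = 2 \sqrt{-511 + 24 \left(-17\right)} = 2 \sqrt{-511 - 408} = 2 \sqrt{-919} = 2 i \sqrt{919} \approx 60.63 i$)
$p = 64516$ ($p = \left(-2 + 256\right)^{2} = 254^{2} = 64516$)
$H p + E{\left(-4 \right)} = 2 i \sqrt{919} \cdot 64516 - 4 = 129032 i \sqrt{919} - 4 = -4 + 129032 i \sqrt{919}$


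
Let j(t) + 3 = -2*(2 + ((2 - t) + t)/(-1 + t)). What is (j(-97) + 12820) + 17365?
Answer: 1478724/49 ≈ 30178.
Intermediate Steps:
j(t) = -7 - 4/(-1 + t) (j(t) = -3 - 2*(2 + ((2 - t) + t)/(-1 + t)) = -3 - 2*(2 + 2/(-1 + t)) = -3 + (-4 - 4/(-1 + t)) = -7 - 4/(-1 + t))
(j(-97) + 12820) + 17365 = ((3 - 7*(-97))/(-1 - 97) + 12820) + 17365 = ((3 + 679)/(-98) + 12820) + 17365 = (-1/98*682 + 12820) + 17365 = (-341/49 + 12820) + 17365 = 627839/49 + 17365 = 1478724/49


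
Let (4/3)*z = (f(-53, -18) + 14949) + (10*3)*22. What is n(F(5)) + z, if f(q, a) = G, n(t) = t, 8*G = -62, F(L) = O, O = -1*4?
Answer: 187151/16 ≈ 11697.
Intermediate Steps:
O = -4
F(L) = -4
G = -31/4 (G = (⅛)*(-62) = -31/4 ≈ -7.7500)
f(q, a) = -31/4
z = 187215/16 (z = 3*((-31/4 + 14949) + (10*3)*22)/4 = 3*(59765/4 + 30*22)/4 = 3*(59765/4 + 660)/4 = (¾)*(62405/4) = 187215/16 ≈ 11701.)
n(F(5)) + z = -4 + 187215/16 = 187151/16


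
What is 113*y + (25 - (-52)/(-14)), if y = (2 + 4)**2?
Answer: 28625/7 ≈ 4089.3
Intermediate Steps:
y = 36 (y = 6**2 = 36)
113*y + (25 - (-52)/(-14)) = 113*36 + (25 - (-52)/(-14)) = 4068 + (25 - (-52)*(-1)/14) = 4068 + (25 - 1*26/7) = 4068 + (25 - 26/7) = 4068 + 149/7 = 28625/7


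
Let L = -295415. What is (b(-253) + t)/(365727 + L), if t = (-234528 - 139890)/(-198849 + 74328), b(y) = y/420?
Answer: 3810659/111431352480 ≈ 3.4197e-5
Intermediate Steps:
b(y) = y/420 (b(y) = y*(1/420) = y/420)
t = 124806/41507 (t = -374418/(-124521) = -374418*(-1/124521) = 124806/41507 ≈ 3.0069)
(b(-253) + t)/(365727 + L) = ((1/420)*(-253) + 124806/41507)/(365727 - 295415) = (-253/420 + 124806/41507)/70312 = (41917249/17432940)*(1/70312) = 3810659/111431352480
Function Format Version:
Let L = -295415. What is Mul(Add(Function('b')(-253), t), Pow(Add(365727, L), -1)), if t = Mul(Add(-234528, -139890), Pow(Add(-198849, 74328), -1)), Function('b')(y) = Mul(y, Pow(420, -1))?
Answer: Rational(3810659, 111431352480) ≈ 3.4197e-5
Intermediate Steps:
Function('b')(y) = Mul(Rational(1, 420), y) (Function('b')(y) = Mul(y, Rational(1, 420)) = Mul(Rational(1, 420), y))
t = Rational(124806, 41507) (t = Mul(-374418, Pow(-124521, -1)) = Mul(-374418, Rational(-1, 124521)) = Rational(124806, 41507) ≈ 3.0069)
Mul(Add(Function('b')(-253), t), Pow(Add(365727, L), -1)) = Mul(Add(Mul(Rational(1, 420), -253), Rational(124806, 41507)), Pow(Add(365727, -295415), -1)) = Mul(Add(Rational(-253, 420), Rational(124806, 41507)), Pow(70312, -1)) = Mul(Rational(41917249, 17432940), Rational(1, 70312)) = Rational(3810659, 111431352480)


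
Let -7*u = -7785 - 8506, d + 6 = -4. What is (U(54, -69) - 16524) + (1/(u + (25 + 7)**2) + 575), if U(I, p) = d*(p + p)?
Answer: -341774164/23459 ≈ -14569.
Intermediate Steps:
d = -10 (d = -6 - 4 = -10)
u = 16291/7 (u = -(-7785 - 8506)/7 = -1/7*(-16291) = 16291/7 ≈ 2327.3)
U(I, p) = -20*p (U(I, p) = -10*(p + p) = -20*p)
(U(54, -69) - 16524) + (1/(u + (25 + 7)**2) + 575) = (-20*(-69) - 16524) + (1/(16291/7 + (25 + 7)**2) + 575) = (1380 - 16524) + (1/(16291/7 + 32**2) + 575) = -15144 + (1/(16291/7 + 1024) + 575) = -15144 + (1/(23459/7) + 575) = -15144 + (7/23459 + 575) = -15144 + 13488932/23459 = -341774164/23459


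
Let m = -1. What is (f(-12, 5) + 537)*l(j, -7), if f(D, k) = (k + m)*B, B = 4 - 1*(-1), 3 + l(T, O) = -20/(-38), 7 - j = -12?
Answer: -26179/19 ≈ -1377.8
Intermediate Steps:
j = 19 (j = 7 - 1*(-12) = 7 + 12 = 19)
l(T, O) = -47/19 (l(T, O) = -3 - 20/(-38) = -3 - 20*(-1/38) = -3 + 10/19 = -47/19)
B = 5 (B = 4 + 1 = 5)
f(D, k) = -5 + 5*k (f(D, k) = (k - 1)*5 = (-1 + k)*5 = -5 + 5*k)
(f(-12, 5) + 537)*l(j, -7) = ((-5 + 5*5) + 537)*(-47/19) = ((-5 + 25) + 537)*(-47/19) = (20 + 537)*(-47/19) = 557*(-47/19) = -26179/19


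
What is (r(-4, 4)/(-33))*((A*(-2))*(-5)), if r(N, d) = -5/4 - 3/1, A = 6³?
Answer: 3060/11 ≈ 278.18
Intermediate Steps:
A = 216
r(N, d) = -17/4 (r(N, d) = -5*¼ - 3*1 = -5/4 - 3 = -17/4)
(r(-4, 4)/(-33))*((A*(-2))*(-5)) = (-17/4/(-33))*((216*(-2))*(-5)) = (-1/33*(-17/4))*(-432*(-5)) = (17/132)*2160 = 3060/11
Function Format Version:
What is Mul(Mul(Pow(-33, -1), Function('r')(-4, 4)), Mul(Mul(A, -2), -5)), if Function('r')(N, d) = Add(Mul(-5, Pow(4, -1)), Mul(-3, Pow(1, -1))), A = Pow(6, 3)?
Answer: Rational(3060, 11) ≈ 278.18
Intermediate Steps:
A = 216
Function('r')(N, d) = Rational(-17, 4) (Function('r')(N, d) = Add(Mul(-5, Rational(1, 4)), Mul(-3, 1)) = Add(Rational(-5, 4), -3) = Rational(-17, 4))
Mul(Mul(Pow(-33, -1), Function('r')(-4, 4)), Mul(Mul(A, -2), -5)) = Mul(Mul(Pow(-33, -1), Rational(-17, 4)), Mul(Mul(216, -2), -5)) = Mul(Mul(Rational(-1, 33), Rational(-17, 4)), Mul(-432, -5)) = Mul(Rational(17, 132), 2160) = Rational(3060, 11)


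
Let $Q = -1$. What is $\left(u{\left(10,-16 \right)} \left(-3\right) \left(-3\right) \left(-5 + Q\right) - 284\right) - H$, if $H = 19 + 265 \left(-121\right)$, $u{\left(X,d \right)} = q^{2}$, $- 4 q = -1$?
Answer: $\frac{254069}{8} \approx 31759.0$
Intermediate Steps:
$q = \frac{1}{4}$ ($q = \left(- \frac{1}{4}\right) \left(-1\right) = \frac{1}{4} \approx 0.25$)
$u{\left(X,d \right)} = \frac{1}{16}$ ($u{\left(X,d \right)} = \left(\frac{1}{4}\right)^{2} = \frac{1}{16}$)
$H = -32046$ ($H = 19 - 32065 = -32046$)
$\left(u{\left(10,-16 \right)} \left(-3\right) \left(-3\right) \left(-5 + Q\right) - 284\right) - H = \left(\frac{\left(-3\right) \left(-3\right) \left(-5 - 1\right)}{16} - 284\right) - -32046 = \left(\frac{9 \left(-6\right)}{16} - 284\right) + 32046 = \left(\frac{1}{16} \left(-54\right) - 284\right) + 32046 = \left(- \frac{27}{8} - 284\right) + 32046 = - \frac{2299}{8} + 32046 = \frac{254069}{8}$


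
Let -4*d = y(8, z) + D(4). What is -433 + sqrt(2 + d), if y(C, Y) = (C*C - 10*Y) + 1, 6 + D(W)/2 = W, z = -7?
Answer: -433 + I*sqrt(123)/2 ≈ -433.0 + 5.5453*I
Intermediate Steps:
D(W) = -12 + 2*W
y(C, Y) = 1 + C**2 - 10*Y (y(C, Y) = (C**2 - 10*Y) + 1 = 1 + C**2 - 10*Y)
d = -131/4 (d = -((1 + 8**2 - 10*(-7)) + (-12 + 2*4))/4 = -((1 + 64 + 70) + (-12 + 8))/4 = -(135 - 4)/4 = -1/4*131 = -131/4 ≈ -32.750)
-433 + sqrt(2 + d) = -433 + sqrt(2 - 131/4) = -433 + sqrt(-123/4) = -433 + I*sqrt(123)/2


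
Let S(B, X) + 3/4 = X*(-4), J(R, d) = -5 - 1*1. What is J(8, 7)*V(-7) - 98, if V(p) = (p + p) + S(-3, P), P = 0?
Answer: -19/2 ≈ -9.5000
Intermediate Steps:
J(R, d) = -6 (J(R, d) = -5 - 1 = -6)
S(B, X) = -3/4 - 4*X (S(B, X) = -3/4 + X*(-4) = -3/4 - 4*X)
V(p) = -3/4 + 2*p (V(p) = (p + p) + (-3/4 - 4*0) = 2*p + (-3/4 + 0) = 2*p - 3/4 = -3/4 + 2*p)
J(8, 7)*V(-7) - 98 = -6*(-3/4 + 2*(-7)) - 98 = -6*(-3/4 - 14) - 98 = -6*(-59/4) - 98 = 177/2 - 98 = -19/2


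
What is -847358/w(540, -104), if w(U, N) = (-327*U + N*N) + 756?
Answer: 423679/82504 ≈ 5.1353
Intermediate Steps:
w(U, N) = 756 + N**2 - 327*U (w(U, N) = (-327*U + N**2) + 756 = (N**2 - 327*U) + 756 = 756 + N**2 - 327*U)
-847358/w(540, -104) = -847358/(756 + (-104)**2 - 327*540) = -847358/(756 + 10816 - 176580) = -847358/(-165008) = -847358*(-1/165008) = 423679/82504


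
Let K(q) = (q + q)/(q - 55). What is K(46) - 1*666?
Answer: -6086/9 ≈ -676.22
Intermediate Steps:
K(q) = 2*q/(-55 + q) (K(q) = (2*q)/(-55 + q) = 2*q/(-55 + q))
K(46) - 1*666 = 2*46/(-55 + 46) - 1*666 = 2*46/(-9) - 666 = 2*46*(-1/9) - 666 = -92/9 - 666 = -6086/9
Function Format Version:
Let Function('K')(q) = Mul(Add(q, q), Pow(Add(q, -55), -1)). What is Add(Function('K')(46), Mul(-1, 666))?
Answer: Rational(-6086, 9) ≈ -676.22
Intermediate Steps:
Function('K')(q) = Mul(2, q, Pow(Add(-55, q), -1)) (Function('K')(q) = Mul(Mul(2, q), Pow(Add(-55, q), -1)) = Mul(2, q, Pow(Add(-55, q), -1)))
Add(Function('K')(46), Mul(-1, 666)) = Add(Mul(2, 46, Pow(Add(-55, 46), -1)), Mul(-1, 666)) = Add(Mul(2, 46, Pow(-9, -1)), -666) = Add(Mul(2, 46, Rational(-1, 9)), -666) = Add(Rational(-92, 9), -666) = Rational(-6086, 9)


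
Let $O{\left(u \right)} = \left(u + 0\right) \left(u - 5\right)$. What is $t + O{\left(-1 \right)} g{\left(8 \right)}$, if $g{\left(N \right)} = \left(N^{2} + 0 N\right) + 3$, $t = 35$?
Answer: $437$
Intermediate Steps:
$O{\left(u \right)} = u \left(-5 + u\right)$
$g{\left(N \right)} = 3 + N^{2}$ ($g{\left(N \right)} = \left(N^{2} + 0\right) + 3 = N^{2} + 3 = 3 + N^{2}$)
$t + O{\left(-1 \right)} g{\left(8 \right)} = 35 + - (-5 - 1) \left(3 + 8^{2}\right) = 35 + \left(-1\right) \left(-6\right) \left(3 + 64\right) = 35 + 6 \cdot 67 = 35 + 402 = 437$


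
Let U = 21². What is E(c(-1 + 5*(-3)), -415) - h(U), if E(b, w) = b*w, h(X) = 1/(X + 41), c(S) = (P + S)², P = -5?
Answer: -88213231/482 ≈ -1.8302e+5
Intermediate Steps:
c(S) = (-5 + S)²
U = 441
h(X) = 1/(41 + X)
E(c(-1 + 5*(-3)), -415) - h(U) = (-5 + (-1 + 5*(-3)))²*(-415) - 1/(41 + 441) = (-5 + (-1 - 15))²*(-415) - 1/482 = (-5 - 16)²*(-415) - 1*1/482 = (-21)²*(-415) - 1/482 = 441*(-415) - 1/482 = -183015 - 1/482 = -88213231/482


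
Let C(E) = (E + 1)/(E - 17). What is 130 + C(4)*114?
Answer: 1120/13 ≈ 86.154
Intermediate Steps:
C(E) = (1 + E)/(-17 + E)
130 + C(4)*114 = 130 + ((1 + 4)/(-17 + 4))*114 = 130 + (5/(-13))*114 = 130 - 1/13*5*114 = 130 - 5/13*114 = 130 - 570/13 = 1120/13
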